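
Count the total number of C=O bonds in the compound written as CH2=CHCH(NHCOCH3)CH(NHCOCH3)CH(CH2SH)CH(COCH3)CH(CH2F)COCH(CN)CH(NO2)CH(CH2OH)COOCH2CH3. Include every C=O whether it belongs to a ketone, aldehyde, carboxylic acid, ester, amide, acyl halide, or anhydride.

CH(NHCOCH3): amide, 1 C=O (running total 1).
CH(NHCOCH3): amide, 1 C=O (running total 2).
CH(COCH3): ketone, 1 C=O (running total 3).
CO: ketone, 1 C=O (running total 4).
COOCH2CH3: ester, 1 C=O (running total 5).

5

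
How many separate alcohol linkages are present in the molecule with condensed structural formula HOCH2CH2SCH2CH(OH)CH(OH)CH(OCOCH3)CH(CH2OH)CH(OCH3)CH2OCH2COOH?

Working along the chain:
  HOCH2: HO– on an sp³ carbon → alcohol.
  CH2SCH2: C–S–C linkage → sulfide (thioether).
  CH(OH): –OH on an sp³ carbon → alcohol (secondary).
  CH(OH): –OH on an sp³ carbon → alcohol (secondary).
  CH(OCOCH3): pendant –OC(=O)CH3: an acyloxy group → ester.
  CH(CH2OH): pendant –CH2OH on an sp³ backbone C → alcohol.
  CH(OCH3): pendant –OCH3: C–O–C with sp³ C, no adjacent C=O → ether.
  CH2OCH2: C–O–C with sp³ carbons on both sides and no adjacent C=O → ether.
  COOH: –COOH: carbonyl C bonded to –OH and C → carboxylic acid (the –OH is not a separate alcohol).
Alcohol appears at: HOCH2, CH(OH), CH(OH), CH(CH2OH) → 4.

4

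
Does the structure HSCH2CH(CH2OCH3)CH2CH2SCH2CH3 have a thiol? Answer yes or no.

–SH on an sp³ carbon → thiol.
pendant –CH2OCH3: C–O–C linkage → ether.
C–S–C linkage → sulfide (thioether).
The HSCH2 segment supplies the thiol: –SH on an sp³ carbon → thiol.

yes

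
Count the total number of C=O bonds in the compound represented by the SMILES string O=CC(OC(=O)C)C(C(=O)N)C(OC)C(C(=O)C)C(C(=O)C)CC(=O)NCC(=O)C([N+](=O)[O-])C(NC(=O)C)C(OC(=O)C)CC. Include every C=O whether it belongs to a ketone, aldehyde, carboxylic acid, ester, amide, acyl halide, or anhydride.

9

OHC: aldehyde, 1 C=O (running total 1).
CH(OCOCH3): ester, 1 C=O (running total 2).
CH(CONH2): amide, 1 C=O (running total 3).
CH(COCH3): ketone, 1 C=O (running total 4).
CH(COCH3): ketone, 1 C=O (running total 5).
CH2CONHCH2: amide, 1 C=O (running total 6).
CO: ketone, 1 C=O (running total 7).
CH(NHCOCH3): amide, 1 C=O (running total 8).
CH(OCOCH3): ester, 1 C=O (running total 9).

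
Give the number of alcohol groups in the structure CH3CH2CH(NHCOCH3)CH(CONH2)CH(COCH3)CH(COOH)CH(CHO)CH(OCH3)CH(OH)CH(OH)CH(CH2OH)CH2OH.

pendant –NHC(=O)CH3: N bonded to a carbonyl → amide (not amine).
pendant –CONH2: carbonyl C bonded to C and N → amide.
pendant –COCH3: carbonyl C bonded to two carbons → ketone.
pendant –COOH: carbonyl C bonded to C and –OH → carboxylic acid.
pendant –CHO: carbonyl C bonded to C and H → aldehyde.
pendant –OCH3: C–O–C with sp³ C, no adjacent C=O → ether.
–OH on an sp³ carbon → alcohol (secondary).
–OH on an sp³ carbon → alcohol (secondary).
pendant –CH2OH on an sp³ backbone C → alcohol.
–OH on an sp³ carbon → alcohol.
Alcohol appears at: CH(OH), CH(OH), CH(CH2OH), CH2OH → 4.

4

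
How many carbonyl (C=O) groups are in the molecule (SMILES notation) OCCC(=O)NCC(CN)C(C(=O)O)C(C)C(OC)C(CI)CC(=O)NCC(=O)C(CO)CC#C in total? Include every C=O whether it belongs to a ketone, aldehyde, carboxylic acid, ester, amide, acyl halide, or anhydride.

CH2CONHCH2: amide, 1 C=O (running total 1).
CH(COOH): carboxylic acid, 1 C=O (running total 2).
CH2CONHCH2: amide, 1 C=O (running total 3).
CO: ketone, 1 C=O (running total 4).

4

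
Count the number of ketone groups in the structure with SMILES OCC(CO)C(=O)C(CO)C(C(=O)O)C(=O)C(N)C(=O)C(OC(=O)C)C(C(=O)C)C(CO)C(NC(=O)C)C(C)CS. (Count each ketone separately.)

Taking each segment in turn:
  HOCH2: HO– on an sp³ carbon → alcohol.
  CH(CH2OH): pendant –CH2OH on an sp³ backbone C → alcohol.
  CO: –C(=O)– with carbon on both sides → ketone.
  CH(CH2OH): pendant –CH2OH on an sp³ backbone C → alcohol.
  CH(COOH): pendant –COOH: carbonyl C bonded to C and –OH → carboxylic acid.
  CO: –C(=O)– with carbon on both sides → ketone.
  CH(NH2): –NH2 on an sp³ carbon with no adjacent C=O → amine.
  CO: –C(=O)– with carbon on both sides → ketone.
  CH(OCOCH3): pendant –OC(=O)CH3: an acyloxy group → ester.
  CH(COCH3): pendant –COCH3: carbonyl C bonded to two carbons → ketone.
  CH(CH2OH): pendant –CH2OH on an sp³ backbone C → alcohol.
  CH(NHCOCH3): pendant –NHC(=O)CH3: N bonded to a carbonyl → amide (not amine).
  CH2SH: –SH on an sp³ carbon → thiol.
Ketone appears at: CO, CO, CO, CH(COCH3) → 4.

4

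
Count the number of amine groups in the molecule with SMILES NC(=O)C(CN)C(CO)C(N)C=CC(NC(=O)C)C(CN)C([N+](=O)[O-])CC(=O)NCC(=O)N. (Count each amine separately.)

Working along the chain:
  H2NCO: –C(=O)NH2: carbonyl C bonded to C and to N → amide (the N is not a separate amine).
  CH(CH2NH2): pendant –CH2NH2: N on sp³ C, no adjacent C=O → amine.
  CH(CH2OH): pendant –CH2OH on an sp³ backbone C → alcohol.
  CH(NH2): –NH2 on an sp³ carbon with no adjacent C=O → amine.
  CH=CH: C=C double bond → alkene.
  CH(NHCOCH3): pendant –NHC(=O)CH3: N bonded to a carbonyl → amide (not amine).
  CH(CH2NH2): pendant –CH2NH2: N on sp³ C, no adjacent C=O → amine.
  CH(NO2): –NO2 on an sp³ carbon → nitro (the N=O is not a carbonyl).
  CH2CONHCH2: –C(=O)–N– linkage → amide (the N is not an amine).
  CONH2: –C(=O)NH2: carbonyl C bonded to C and to N → amide (the N is not a separate amine).
Amine appears at: CH(CH2NH2), CH(NH2), CH(CH2NH2) → 3.

3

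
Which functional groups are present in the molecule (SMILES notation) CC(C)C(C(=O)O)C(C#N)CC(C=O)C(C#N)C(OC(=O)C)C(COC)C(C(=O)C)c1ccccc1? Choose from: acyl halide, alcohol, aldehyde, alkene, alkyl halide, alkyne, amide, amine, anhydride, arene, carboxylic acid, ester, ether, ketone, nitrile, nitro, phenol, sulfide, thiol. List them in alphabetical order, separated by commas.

pendant –COOH: carbonyl C bonded to C and –OH → carboxylic acid.
pendant –C≡N: nitrile.
pendant –CHO: carbonyl C bonded to C and H → aldehyde.
pendant –C≡N: nitrile.
pendant –OC(=O)CH3: an acyloxy group → ester.
pendant –CH2OCH3: C–O–C linkage → ether.
pendant –COCH3: carbonyl C bonded to two carbons → ketone.
–C6H5 phenyl ring → arene.

aldehyde, arene, carboxylic acid, ester, ether, ketone, nitrile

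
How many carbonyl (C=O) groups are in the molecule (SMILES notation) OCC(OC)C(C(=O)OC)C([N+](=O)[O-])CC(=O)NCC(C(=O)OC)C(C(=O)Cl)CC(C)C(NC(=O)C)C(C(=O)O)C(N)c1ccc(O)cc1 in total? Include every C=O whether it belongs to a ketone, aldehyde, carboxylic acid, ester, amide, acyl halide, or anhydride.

CH(COOCH3): ester, 1 C=O (running total 1).
CH2CONHCH2: amide, 1 C=O (running total 2).
CH(COOCH3): ester, 1 C=O (running total 3).
CH(COCl): acyl halide, 1 C=O (running total 4).
CH(NHCOCH3): amide, 1 C=O (running total 5).
CH(COOH): carboxylic acid, 1 C=O (running total 6).

6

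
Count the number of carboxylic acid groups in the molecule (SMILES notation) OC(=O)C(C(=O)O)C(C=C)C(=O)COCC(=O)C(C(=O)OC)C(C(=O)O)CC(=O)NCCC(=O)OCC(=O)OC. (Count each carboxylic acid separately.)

–COOH: carbonyl C bonded to –OH and C → carboxylic acid (the –OH is not a separate alcohol).
pendant –COOH: carbonyl C bonded to C and –OH → carboxylic acid.
pendant –CH=CH2: C=C double bond → alkene.
–C(=O)– with carbon on both sides → ketone.
C–O–C with sp³ carbons on both sides and no adjacent C=O → ether.
–C(=O)– with carbon on both sides → ketone.
pendant –COOCH3: carbonyl C bonded to C and –OCH3 → ester.
pendant –COOH: carbonyl C bonded to C and –OH → carboxylic acid.
–C(=O)–N– linkage → amide (the N is not an amine).
–C(=O)–O–C with C on the carbonyl side → ester.
–C(=O)OCH3: carbonyl C bonded to C and to –OCH3 → ester (not ketone + ether).
Carboxylic acid appears at: HOOC, CH(COOH), CH(COOH) → 3.

3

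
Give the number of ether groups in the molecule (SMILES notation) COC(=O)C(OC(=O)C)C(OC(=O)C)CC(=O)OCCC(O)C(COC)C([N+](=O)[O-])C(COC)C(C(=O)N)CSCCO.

CH3O–C(=O)–: carbonyl C bonded to C and to –OCH3 → ester (not ketone + ether).
pendant –OC(=O)CH3: an acyloxy group → ester.
pendant –OC(=O)CH3: an acyloxy group → ester.
–C(=O)–O–C with C on the carbonyl side → ester.
–OH on an sp³ carbon → alcohol (secondary).
pendant –CH2OCH3: C–O–C linkage → ether.
–NO2 on an sp³ carbon → nitro (the N=O is not a carbonyl).
pendant –CH2OCH3: C–O–C linkage → ether.
pendant –CONH2: carbonyl C bonded to C and N → amide.
C–S–C linkage → sulfide (thioether).
–OH on an sp³ carbon → alcohol.
Ether appears at: CH(CH2OCH3), CH(CH2OCH3) → 2.

2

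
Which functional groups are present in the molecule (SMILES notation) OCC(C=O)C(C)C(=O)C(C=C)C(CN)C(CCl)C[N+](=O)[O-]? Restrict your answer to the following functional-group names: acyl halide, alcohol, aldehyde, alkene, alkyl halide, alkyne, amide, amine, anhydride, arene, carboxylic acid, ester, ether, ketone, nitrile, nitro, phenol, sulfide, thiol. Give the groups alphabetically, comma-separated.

Reading the structure from left to right:
  HOCH2: HO– on an sp³ carbon → alcohol.
  CH(CHO): pendant –CHO: carbonyl C bonded to C and H → aldehyde.
  CO: –C(=O)– with carbon on both sides → ketone.
  CH(CH=CH2): pendant –CH=CH2: C=C double bond → alkene.
  CH(CH2NH2): pendant –CH2NH2: N on sp³ C, no adjacent C=O → amine.
  CH(CH2Cl): pendant –CH2X: halogen on sp³ carbon → alkyl halide.
  CH2NO2: –NO2 on carbon → nitro group.

alcohol, aldehyde, alkene, alkyl halide, amine, ketone, nitro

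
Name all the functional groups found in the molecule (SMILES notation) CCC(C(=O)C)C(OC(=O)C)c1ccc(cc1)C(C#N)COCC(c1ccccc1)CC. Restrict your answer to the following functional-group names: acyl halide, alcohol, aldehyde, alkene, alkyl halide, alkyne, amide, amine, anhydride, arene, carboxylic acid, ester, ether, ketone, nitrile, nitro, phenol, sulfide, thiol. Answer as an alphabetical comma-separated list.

pendant –COCH3: carbonyl C bonded to two carbons → ketone.
pendant –OC(=O)CH3: an acyloxy group → ester.
para-disubstituted benzene ring → arene.
pendant –C≡N: nitrile.
C–O–C with sp³ carbons on both sides and no adjacent C=O → ether.
pendant –C6H5: benzene ring → arene.

arene, ester, ether, ketone, nitrile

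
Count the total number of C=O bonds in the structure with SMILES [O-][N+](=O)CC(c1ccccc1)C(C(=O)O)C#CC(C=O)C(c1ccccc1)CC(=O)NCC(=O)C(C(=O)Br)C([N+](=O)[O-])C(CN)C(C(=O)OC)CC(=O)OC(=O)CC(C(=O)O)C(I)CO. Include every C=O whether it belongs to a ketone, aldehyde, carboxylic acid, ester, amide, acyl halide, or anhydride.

9

CH(COOH): carboxylic acid, 1 C=O (running total 1).
CH(CHO): aldehyde, 1 C=O (running total 2).
CH2CONHCH2: amide, 1 C=O (running total 3).
CO: ketone, 1 C=O (running total 4).
CH(COBr): acyl halide, 1 C=O (running total 5).
CH(COOCH3): ester, 1 C=O (running total 6).
CH2CO-O-COCH2: anhydride, 2 C=O (running total 8).
CH(COOH): carboxylic acid, 1 C=O (running total 9).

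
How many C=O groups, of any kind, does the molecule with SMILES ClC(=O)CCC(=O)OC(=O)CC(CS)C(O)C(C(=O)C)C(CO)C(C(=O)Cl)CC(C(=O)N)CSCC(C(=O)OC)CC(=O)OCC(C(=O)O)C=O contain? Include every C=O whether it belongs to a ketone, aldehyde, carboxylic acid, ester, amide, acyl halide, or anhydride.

ClCO: acyl halide, 1 C=O (running total 1).
CH2CO-O-COCH2: anhydride, 2 C=O (running total 3).
CH(COCH3): ketone, 1 C=O (running total 4).
CH(COCl): acyl halide, 1 C=O (running total 5).
CH(CONH2): amide, 1 C=O (running total 6).
CH(COOCH3): ester, 1 C=O (running total 7).
CH2COOCH2: ester, 1 C=O (running total 8).
CH(COOH): carboxylic acid, 1 C=O (running total 9).
CHO: aldehyde, 1 C=O (running total 10).

10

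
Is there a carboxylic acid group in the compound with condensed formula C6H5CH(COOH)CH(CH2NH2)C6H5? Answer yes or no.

yes

Reading the structure from left to right:
  C6H5: C6H5– phenyl ring → arene.
  CH(COOH): pendant –COOH: carbonyl C bonded to C and –OH → carboxylic acid.
  CH(CH2NH2): pendant –CH2NH2: N on sp³ C, no adjacent C=O → amine.
  C6H5: –C6H5 phenyl ring → arene.
The CH(COOH) segment supplies the carboxylic acid: pendant –COOH: carbonyl C bonded to C and –OH → carboxylic acid.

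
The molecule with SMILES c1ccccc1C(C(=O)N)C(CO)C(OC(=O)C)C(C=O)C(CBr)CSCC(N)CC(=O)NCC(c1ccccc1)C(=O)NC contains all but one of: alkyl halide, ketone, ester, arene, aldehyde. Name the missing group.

ketone

ester: present (CH(OCOCH3) — pendant –OC(=O)CH3: an acyloxy group → ester).
alkyl halide: present (CH(CH2Br) — pendant –CH2X: halogen on sp³ carbon → alkyl halide).
aldehyde: present (CH(CHO) — pendant –CHO: carbonyl C bonded to C and H → aldehyde).
arene: present (C6H5 — C6H5– phenyl ring → arene).
ketone: absent. In CH(OCOCH3), the C=O is bonded to an –O–C group, which defines an ester, not a ketone. In each of CH(CONH2), CH2CONHCH2 and CONHCH3, the C=O is bonded to nitrogen, which defines an amide, not a ketone. In CH(CHO), the carbonyl carbon carries an H, so it is an aldehyde, not a ketone.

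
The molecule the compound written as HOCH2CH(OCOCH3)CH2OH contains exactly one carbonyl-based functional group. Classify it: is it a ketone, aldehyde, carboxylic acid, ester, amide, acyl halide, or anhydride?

The carbonyl is in the CH(OCOCH3) segment: pendant –OC(=O)CH3: an acyloxy group → ester.

ester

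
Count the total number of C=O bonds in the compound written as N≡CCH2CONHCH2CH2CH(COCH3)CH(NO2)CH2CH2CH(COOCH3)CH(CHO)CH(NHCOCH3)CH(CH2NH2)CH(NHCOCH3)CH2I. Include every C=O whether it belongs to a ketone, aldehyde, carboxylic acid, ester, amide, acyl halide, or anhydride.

CH2CONHCH2: amide, 1 C=O (running total 1).
CH(COCH3): ketone, 1 C=O (running total 2).
CH(COOCH3): ester, 1 C=O (running total 3).
CH(CHO): aldehyde, 1 C=O (running total 4).
CH(NHCOCH3): amide, 1 C=O (running total 5).
CH(NHCOCH3): amide, 1 C=O (running total 6).

6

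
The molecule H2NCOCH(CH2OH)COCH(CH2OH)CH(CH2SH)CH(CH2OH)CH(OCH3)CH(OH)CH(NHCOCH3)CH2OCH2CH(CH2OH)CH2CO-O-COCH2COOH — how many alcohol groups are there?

Reading the structure from left to right:
  H2NCO: –C(=O)NH2: carbonyl C bonded to C and to N → amide (the N is not a separate amine).
  CH(CH2OH): pendant –CH2OH on an sp³ backbone C → alcohol.
  CO: –C(=O)– with carbon on both sides → ketone.
  CH(CH2OH): pendant –CH2OH on an sp³ backbone C → alcohol.
  CH(CH2SH): pendant –CH2SH → thiol.
  CH(CH2OH): pendant –CH2OH on an sp³ backbone C → alcohol.
  CH(OCH3): pendant –OCH3: C–O–C with sp³ C, no adjacent C=O → ether.
  CH(OH): –OH on an sp³ carbon → alcohol (secondary).
  CH(NHCOCH3): pendant –NHC(=O)CH3: N bonded to a carbonyl → amide (not amine).
  CH2OCH2: C–O–C with sp³ carbons on both sides and no adjacent C=O → ether.
  CH(CH2OH): pendant –CH2OH on an sp³ backbone C → alcohol.
  CH2CO-O-COCH2: two acyl groups sharing one oxygen, –C(=O)–O–C(=O)– → anhydride.
  COOH: –COOH: carbonyl C bonded to –OH and C → carboxylic acid (the –OH is not a separate alcohol).
Alcohol appears at: CH(CH2OH), CH(CH2OH), CH(CH2OH), CH(OH), CH(CH2OH) → 5.

5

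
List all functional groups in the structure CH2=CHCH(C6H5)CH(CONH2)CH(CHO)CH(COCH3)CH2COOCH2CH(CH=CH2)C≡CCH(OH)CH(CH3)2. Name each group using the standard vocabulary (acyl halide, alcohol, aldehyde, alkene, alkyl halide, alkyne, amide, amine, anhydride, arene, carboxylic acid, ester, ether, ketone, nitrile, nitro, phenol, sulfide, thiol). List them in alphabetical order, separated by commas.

alcohol, aldehyde, alkene, alkyne, amide, arene, ester, ketone

C=C double bond → alkene.
pendant –C6H5: benzene ring → arene.
pendant –CONH2: carbonyl C bonded to C and N → amide.
pendant –CHO: carbonyl C bonded to C and H → aldehyde.
pendant –COCH3: carbonyl C bonded to two carbons → ketone.
–C(=O)–O–C with C on the carbonyl side → ester.
pendant –CH=CH2: C=C double bond → alkene.
C≡C triple bond → alkyne.
–OH on an sp³ carbon → alcohol (secondary).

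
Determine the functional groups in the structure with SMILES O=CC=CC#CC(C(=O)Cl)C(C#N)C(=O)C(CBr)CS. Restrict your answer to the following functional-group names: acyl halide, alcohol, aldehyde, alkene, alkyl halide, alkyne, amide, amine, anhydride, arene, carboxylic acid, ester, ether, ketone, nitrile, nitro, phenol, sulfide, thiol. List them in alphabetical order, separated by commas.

acyl halide, aldehyde, alkene, alkyl halide, alkyne, ketone, nitrile, thiol

terminal –CHO: carbonyl C bonded to H and C → aldehyde.
C=C double bond → alkene.
C≡C triple bond → alkyne.
pendant –C(=O)X: carbonyl C bonded to C and halogen → acyl halide.
pendant –C≡N: nitrile.
–C(=O)– with carbon on both sides → ketone.
pendant –CH2X: halogen on sp³ carbon → alkyl halide.
–SH on an sp³ carbon → thiol.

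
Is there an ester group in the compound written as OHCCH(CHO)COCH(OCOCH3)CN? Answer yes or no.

yes

terminal –CHO: carbonyl C bonded to H and C → aldehyde.
pendant –CHO: carbonyl C bonded to C and H → aldehyde.
–C(=O)– with carbon on both sides → ketone.
pendant –OC(=O)CH3: an acyloxy group → ester.
–C≡N: carbon triple-bonded to nitrogen → nitrile.
The CH(OCOCH3) segment supplies the ester: pendant –OC(=O)CH3: an acyloxy group → ester.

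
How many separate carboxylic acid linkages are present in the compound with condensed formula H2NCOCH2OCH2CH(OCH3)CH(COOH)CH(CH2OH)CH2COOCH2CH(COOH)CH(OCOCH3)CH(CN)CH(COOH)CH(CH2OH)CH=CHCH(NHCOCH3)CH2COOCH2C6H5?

–C(=O)NH2: carbonyl C bonded to C and to N → amide (the N is not a separate amine).
C–O–C with sp³ carbons on both sides and no adjacent C=O → ether.
pendant –OCH3: C–O–C with sp³ C, no adjacent C=O → ether.
pendant –COOH: carbonyl C bonded to C and –OH → carboxylic acid.
pendant –CH2OH on an sp³ backbone C → alcohol.
–C(=O)–O–C with C on the carbonyl side → ester.
pendant –COOH: carbonyl C bonded to C and –OH → carboxylic acid.
pendant –OC(=O)CH3: an acyloxy group → ester.
pendant –C≡N: nitrile.
pendant –COOH: carbonyl C bonded to C and –OH → carboxylic acid.
pendant –CH2OH on an sp³ backbone C → alcohol.
C=C double bond → alkene.
pendant –NHC(=O)CH3: N bonded to a carbonyl → amide (not amine).
–C(=O)–O–C with C on the carbonyl side → ester.
–C6H5 phenyl ring → arene.
Carboxylic acid appears at: CH(COOH), CH(COOH), CH(COOH) → 3.

3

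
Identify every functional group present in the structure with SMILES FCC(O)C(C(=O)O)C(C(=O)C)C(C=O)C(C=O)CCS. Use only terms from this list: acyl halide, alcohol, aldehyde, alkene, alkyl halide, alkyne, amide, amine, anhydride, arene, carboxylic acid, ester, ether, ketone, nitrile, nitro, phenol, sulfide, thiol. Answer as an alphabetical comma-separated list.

Reading the structure from left to right:
  FCH2: halogen on an sp³ carbon → alkyl halide.
  CH(OH): –OH on an sp³ carbon → alcohol (secondary).
  CH(COOH): pendant –COOH: carbonyl C bonded to C and –OH → carboxylic acid.
  CH(COCH3): pendant –COCH3: carbonyl C bonded to two carbons → ketone.
  CH(CHO): pendant –CHO: carbonyl C bonded to C and H → aldehyde.
  CH(CHO): pendant –CHO: carbonyl C bonded to C and H → aldehyde.
  CH2SH: –SH on an sp³ carbon → thiol.

alcohol, aldehyde, alkyl halide, carboxylic acid, ketone, thiol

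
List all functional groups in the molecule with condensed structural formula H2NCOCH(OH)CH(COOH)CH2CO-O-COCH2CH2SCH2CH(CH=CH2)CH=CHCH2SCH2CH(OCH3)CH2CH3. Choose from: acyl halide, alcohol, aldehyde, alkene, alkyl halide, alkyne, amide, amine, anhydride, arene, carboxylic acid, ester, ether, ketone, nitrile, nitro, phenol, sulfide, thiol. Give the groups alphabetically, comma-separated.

Working along the chain:
  H2NCO: –C(=O)NH2: carbonyl C bonded to C and to N → amide (the N is not a separate amine).
  CH(OH): –OH on an sp³ carbon → alcohol (secondary).
  CH(COOH): pendant –COOH: carbonyl C bonded to C and –OH → carboxylic acid.
  CH2CO-O-COCH2: two acyl groups sharing one oxygen, –C(=O)–O–C(=O)– → anhydride.
  CH2SCH2: C–S–C linkage → sulfide (thioether).
  CH(CH=CH2): pendant –CH=CH2: C=C double bond → alkene.
  CH=CH: C=C double bond → alkene.
  CH2SCH2: C–S–C linkage → sulfide (thioether).
  CH(OCH3): pendant –OCH3: C–O–C with sp³ C, no adjacent C=O → ether.

alcohol, alkene, amide, anhydride, carboxylic acid, ether, sulfide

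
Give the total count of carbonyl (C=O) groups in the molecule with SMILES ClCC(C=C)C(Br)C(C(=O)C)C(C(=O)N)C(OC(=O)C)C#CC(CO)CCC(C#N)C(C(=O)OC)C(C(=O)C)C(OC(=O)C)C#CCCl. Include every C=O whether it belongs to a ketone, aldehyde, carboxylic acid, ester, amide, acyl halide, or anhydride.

CH(COCH3): ketone, 1 C=O (running total 1).
CH(CONH2): amide, 1 C=O (running total 2).
CH(OCOCH3): ester, 1 C=O (running total 3).
CH(COOCH3): ester, 1 C=O (running total 4).
CH(COCH3): ketone, 1 C=O (running total 5).
CH(OCOCH3): ester, 1 C=O (running total 6).

6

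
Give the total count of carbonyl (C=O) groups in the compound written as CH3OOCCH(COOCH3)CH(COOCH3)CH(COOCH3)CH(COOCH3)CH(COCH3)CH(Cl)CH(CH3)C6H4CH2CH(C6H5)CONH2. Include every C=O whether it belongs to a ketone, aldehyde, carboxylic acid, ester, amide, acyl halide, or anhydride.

7

CH3OOC: ester, 1 C=O (running total 1).
CH(COOCH3): ester, 1 C=O (running total 2).
CH(COOCH3): ester, 1 C=O (running total 3).
CH(COOCH3): ester, 1 C=O (running total 4).
CH(COOCH3): ester, 1 C=O (running total 5).
CH(COCH3): ketone, 1 C=O (running total 6).
CONH2: amide, 1 C=O (running total 7).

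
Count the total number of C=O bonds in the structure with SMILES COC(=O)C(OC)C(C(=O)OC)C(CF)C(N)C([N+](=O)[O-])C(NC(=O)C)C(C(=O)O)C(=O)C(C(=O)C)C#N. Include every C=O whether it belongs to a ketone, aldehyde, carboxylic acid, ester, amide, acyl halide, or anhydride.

CH3OOC: ester, 1 C=O (running total 1).
CH(COOCH3): ester, 1 C=O (running total 2).
CH(NHCOCH3): amide, 1 C=O (running total 3).
CH(COOH): carboxylic acid, 1 C=O (running total 4).
CO: ketone, 1 C=O (running total 5).
CH(COCH3): ketone, 1 C=O (running total 6).

6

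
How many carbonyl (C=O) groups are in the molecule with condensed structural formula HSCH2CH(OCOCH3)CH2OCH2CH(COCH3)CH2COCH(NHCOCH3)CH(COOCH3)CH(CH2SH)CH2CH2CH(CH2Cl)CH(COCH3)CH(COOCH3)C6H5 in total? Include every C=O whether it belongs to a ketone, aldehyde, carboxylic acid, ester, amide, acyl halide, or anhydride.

7

CH(OCOCH3): ester, 1 C=O (running total 1).
CH(COCH3): ketone, 1 C=O (running total 2).
CO: ketone, 1 C=O (running total 3).
CH(NHCOCH3): amide, 1 C=O (running total 4).
CH(COOCH3): ester, 1 C=O (running total 5).
CH(COCH3): ketone, 1 C=O (running total 6).
CH(COOCH3): ester, 1 C=O (running total 7).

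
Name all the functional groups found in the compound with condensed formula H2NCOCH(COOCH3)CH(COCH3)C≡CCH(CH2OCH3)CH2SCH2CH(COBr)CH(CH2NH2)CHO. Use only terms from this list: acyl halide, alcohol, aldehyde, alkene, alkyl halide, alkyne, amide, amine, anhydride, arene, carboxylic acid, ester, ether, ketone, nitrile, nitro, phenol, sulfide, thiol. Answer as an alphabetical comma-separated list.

Reading the structure from left to right:
  H2NCO: –C(=O)NH2: carbonyl C bonded to C and to N → amide (the N is not a separate amine).
  CH(COOCH3): pendant –COOCH3: carbonyl C bonded to C and –OCH3 → ester.
  CH(COCH3): pendant –COCH3: carbonyl C bonded to two carbons → ketone.
  C≡C: C≡C triple bond → alkyne.
  CH(CH2OCH3): pendant –CH2OCH3: C–O–C linkage → ether.
  CH2SCH2: C–S–C linkage → sulfide (thioether).
  CH(COBr): pendant –C(=O)X: carbonyl C bonded to C and halogen → acyl halide.
  CH(CH2NH2): pendant –CH2NH2: N on sp³ C, no adjacent C=O → amine.
  CHO: terminal –CHO: carbonyl C bonded to H and C → aldehyde.

acyl halide, aldehyde, alkyne, amide, amine, ester, ether, ketone, sulfide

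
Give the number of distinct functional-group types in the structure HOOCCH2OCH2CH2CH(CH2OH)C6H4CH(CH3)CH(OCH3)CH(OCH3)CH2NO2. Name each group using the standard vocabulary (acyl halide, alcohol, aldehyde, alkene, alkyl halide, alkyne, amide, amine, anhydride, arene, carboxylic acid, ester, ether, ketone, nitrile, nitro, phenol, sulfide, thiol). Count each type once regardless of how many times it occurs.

5

Reading the structure from left to right:
  HOOC: –COOH: carbonyl C bonded to –OH and C → carboxylic acid (the –OH is not a separate alcohol).
  CH2OCH2: C–O–C with sp³ carbons on both sides and no adjacent C=O → ether.
  CH(CH2OH): pendant –CH2OH on an sp³ backbone C → alcohol.
  C6H4: para-disubstituted benzene ring → arene.
  CH(OCH3): pendant –OCH3: C–O–C with sp³ C, no adjacent C=O → ether.
  CH(OCH3): pendant –OCH3: C–O–C with sp³ C, no adjacent C=O → ether.
  CH2NO2: –NO2 on carbon → nitro group.
Distinct types present: alcohol, arene, carboxylic acid, ether, nitro.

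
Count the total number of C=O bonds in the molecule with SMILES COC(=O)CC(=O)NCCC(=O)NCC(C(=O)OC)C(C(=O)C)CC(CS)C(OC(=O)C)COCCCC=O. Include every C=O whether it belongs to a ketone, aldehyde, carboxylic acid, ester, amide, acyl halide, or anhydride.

7

CH3OOC: ester, 1 C=O (running total 1).
CH2CONHCH2: amide, 1 C=O (running total 2).
CH2CONHCH2: amide, 1 C=O (running total 3).
CH(COOCH3): ester, 1 C=O (running total 4).
CH(COCH3): ketone, 1 C=O (running total 5).
CH(OCOCH3): ester, 1 C=O (running total 6).
CHO: aldehyde, 1 C=O (running total 7).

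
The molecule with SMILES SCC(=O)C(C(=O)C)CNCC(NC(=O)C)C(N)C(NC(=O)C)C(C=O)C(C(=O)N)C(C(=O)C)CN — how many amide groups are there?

3

Working along the chain:
  HSCH2: –SH on an sp³ carbon → thiol.
  CO: –C(=O)– with carbon on both sides → ketone.
  CH(COCH3): pendant –COCH3: carbonyl C bonded to two carbons → ketone.
  CH2NHCH2: C–N–C with sp³ carbons and no adjacent C=O → amine (secondary).
  CH(NHCOCH3): pendant –NHC(=O)CH3: N bonded to a carbonyl → amide (not amine).
  CH(NH2): –NH2 on an sp³ carbon with no adjacent C=O → amine.
  CH(NHCOCH3): pendant –NHC(=O)CH3: N bonded to a carbonyl → amide (not amine).
  CH(CHO): pendant –CHO: carbonyl C bonded to C and H → aldehyde.
  CH(CONH2): pendant –CONH2: carbonyl C bonded to C and N → amide.
  CH(COCH3): pendant –COCH3: carbonyl C bonded to two carbons → ketone.
  CH2NH2: –NH2 on an sp³ carbon with no adjacent C=O → amine.
Amide appears at: CH(NHCOCH3), CH(NHCOCH3), CH(CONH2) → 3.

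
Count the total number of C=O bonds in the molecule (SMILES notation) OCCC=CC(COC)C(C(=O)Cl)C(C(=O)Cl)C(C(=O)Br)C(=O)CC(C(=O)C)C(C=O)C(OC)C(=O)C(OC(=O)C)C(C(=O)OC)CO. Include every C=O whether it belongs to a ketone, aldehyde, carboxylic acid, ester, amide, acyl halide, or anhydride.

9

CH(COCl): acyl halide, 1 C=O (running total 1).
CH(COCl): acyl halide, 1 C=O (running total 2).
CH(COBr): acyl halide, 1 C=O (running total 3).
CO: ketone, 1 C=O (running total 4).
CH(COCH3): ketone, 1 C=O (running total 5).
CH(CHO): aldehyde, 1 C=O (running total 6).
CO: ketone, 1 C=O (running total 7).
CH(OCOCH3): ester, 1 C=O (running total 8).
CH(COOCH3): ester, 1 C=O (running total 9).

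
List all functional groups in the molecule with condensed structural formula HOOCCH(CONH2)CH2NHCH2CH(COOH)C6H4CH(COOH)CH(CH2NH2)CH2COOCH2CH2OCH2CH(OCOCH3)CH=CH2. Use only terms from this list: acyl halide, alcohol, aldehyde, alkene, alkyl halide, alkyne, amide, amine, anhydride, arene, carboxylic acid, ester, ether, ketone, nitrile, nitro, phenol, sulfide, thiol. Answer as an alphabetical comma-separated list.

Working along the chain:
  HOOC: –COOH: carbonyl C bonded to –OH and C → carboxylic acid (the –OH is not a separate alcohol).
  CH(CONH2): pendant –CONH2: carbonyl C bonded to C and N → amide.
  CH2NHCH2: C–N–C with sp³ carbons and no adjacent C=O → amine (secondary).
  CH(COOH): pendant –COOH: carbonyl C bonded to C and –OH → carboxylic acid.
  C6H4: para-disubstituted benzene ring → arene.
  CH(COOH): pendant –COOH: carbonyl C bonded to C and –OH → carboxylic acid.
  CH(CH2NH2): pendant –CH2NH2: N on sp³ C, no adjacent C=O → amine.
  CH2COOCH2: –C(=O)–O–C with C on the carbonyl side → ester.
  CH2OCH2: C–O–C with sp³ carbons on both sides and no adjacent C=O → ether.
  CH(OCOCH3): pendant –OC(=O)CH3: an acyloxy group → ester.
  CH=CH2: C=C double bond → alkene.

alkene, amide, amine, arene, carboxylic acid, ester, ether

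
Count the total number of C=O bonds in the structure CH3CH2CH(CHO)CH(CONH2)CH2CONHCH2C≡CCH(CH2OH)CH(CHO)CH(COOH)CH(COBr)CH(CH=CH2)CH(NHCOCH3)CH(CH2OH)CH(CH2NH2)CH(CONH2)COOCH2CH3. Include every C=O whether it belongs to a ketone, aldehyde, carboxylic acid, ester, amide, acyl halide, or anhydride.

CH(CHO): aldehyde, 1 C=O (running total 1).
CH(CONH2): amide, 1 C=O (running total 2).
CH2CONHCH2: amide, 1 C=O (running total 3).
CH(CHO): aldehyde, 1 C=O (running total 4).
CH(COOH): carboxylic acid, 1 C=O (running total 5).
CH(COBr): acyl halide, 1 C=O (running total 6).
CH(NHCOCH3): amide, 1 C=O (running total 7).
CH(CONH2): amide, 1 C=O (running total 8).
COOCH2CH3: ester, 1 C=O (running total 9).

9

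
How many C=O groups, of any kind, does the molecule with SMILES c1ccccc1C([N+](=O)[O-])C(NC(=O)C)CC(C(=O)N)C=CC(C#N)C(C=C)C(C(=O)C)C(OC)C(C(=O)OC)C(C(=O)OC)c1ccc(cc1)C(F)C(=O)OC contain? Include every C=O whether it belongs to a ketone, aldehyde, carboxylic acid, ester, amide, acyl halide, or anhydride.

CH(NHCOCH3): amide, 1 C=O (running total 1).
CH(CONH2): amide, 1 C=O (running total 2).
CH(COCH3): ketone, 1 C=O (running total 3).
CH(COOCH3): ester, 1 C=O (running total 4).
CH(COOCH3): ester, 1 C=O (running total 5).
COOCH3: ester, 1 C=O (running total 6).

6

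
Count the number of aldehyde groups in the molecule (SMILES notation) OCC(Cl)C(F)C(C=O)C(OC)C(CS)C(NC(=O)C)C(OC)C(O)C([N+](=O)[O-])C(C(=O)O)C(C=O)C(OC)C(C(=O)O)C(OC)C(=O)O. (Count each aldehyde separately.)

2

Reading the structure from left to right:
  HOCH2: HO– on an sp³ carbon → alcohol.
  CH(Cl): halogen on an sp³ carbon → alkyl halide.
  CH(F): halogen on an sp³ carbon → alkyl halide.
  CH(CHO): pendant –CHO: carbonyl C bonded to C and H → aldehyde.
  CH(OCH3): pendant –OCH3: C–O–C with sp³ C, no adjacent C=O → ether.
  CH(CH2SH): pendant –CH2SH → thiol.
  CH(NHCOCH3): pendant –NHC(=O)CH3: N bonded to a carbonyl → amide (not amine).
  CH(OCH3): pendant –OCH3: C–O–C with sp³ C, no adjacent C=O → ether.
  CH(OH): –OH on an sp³ carbon → alcohol (secondary).
  CH(NO2): –NO2 on an sp³ carbon → nitro (the N=O is not a carbonyl).
  CH(COOH): pendant –COOH: carbonyl C bonded to C and –OH → carboxylic acid.
  CH(CHO): pendant –CHO: carbonyl C bonded to C and H → aldehyde.
  CH(OCH3): pendant –OCH3: C–O–C with sp³ C, no adjacent C=O → ether.
  CH(COOH): pendant –COOH: carbonyl C bonded to C and –OH → carboxylic acid.
  CH(OCH3): pendant –OCH3: C–O–C with sp³ C, no adjacent C=O → ether.
  COOH: –COOH: carbonyl C bonded to –OH and C → carboxylic acid (the –OH is not a separate alcohol).
Aldehyde appears at: CH(CHO), CH(CHO) → 2.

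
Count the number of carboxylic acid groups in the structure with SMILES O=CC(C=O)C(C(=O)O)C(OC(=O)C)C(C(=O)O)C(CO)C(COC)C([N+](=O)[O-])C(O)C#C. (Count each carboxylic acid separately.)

2

Taking each segment in turn:
  OHC: terminal –CHO: carbonyl C bonded to H and C → aldehyde.
  CH(CHO): pendant –CHO: carbonyl C bonded to C and H → aldehyde.
  CH(COOH): pendant –COOH: carbonyl C bonded to C and –OH → carboxylic acid.
  CH(OCOCH3): pendant –OC(=O)CH3: an acyloxy group → ester.
  CH(COOH): pendant –COOH: carbonyl C bonded to C and –OH → carboxylic acid.
  CH(CH2OH): pendant –CH2OH on an sp³ backbone C → alcohol.
  CH(CH2OCH3): pendant –CH2OCH3: C–O–C linkage → ether.
  CH(NO2): –NO2 on an sp³ carbon → nitro (the N=O is not a carbonyl).
  CH(OH): –OH on an sp³ carbon → alcohol (secondary).
  C≡CH: C≡C triple bond → alkyne.
Carboxylic acid appears at: CH(COOH), CH(COOH) → 2.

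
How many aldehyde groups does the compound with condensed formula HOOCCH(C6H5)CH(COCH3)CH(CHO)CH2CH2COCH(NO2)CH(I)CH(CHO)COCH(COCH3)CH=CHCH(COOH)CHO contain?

3

Working along the chain:
  HOOC: –COOH: carbonyl C bonded to –OH and C → carboxylic acid (the –OH is not a separate alcohol).
  CH(C6H5): pendant –C6H5: benzene ring → arene.
  CH(COCH3): pendant –COCH3: carbonyl C bonded to two carbons → ketone.
  CH(CHO): pendant –CHO: carbonyl C bonded to C and H → aldehyde.
  CO: –C(=O)– with carbon on both sides → ketone.
  CH(NO2): –NO2 on an sp³ carbon → nitro (the N=O is not a carbonyl).
  CH(I): halogen on an sp³ carbon → alkyl halide.
  CH(CHO): pendant –CHO: carbonyl C bonded to C and H → aldehyde.
  CO: –C(=O)– with carbon on both sides → ketone.
  CH(COCH3): pendant –COCH3: carbonyl C bonded to two carbons → ketone.
  CH=CH: C=C double bond → alkene.
  CH(COOH): pendant –COOH: carbonyl C bonded to C and –OH → carboxylic acid.
  CHO: terminal –CHO: carbonyl C bonded to H and C → aldehyde.
Aldehyde appears at: CH(CHO), CH(CHO), CHO → 3.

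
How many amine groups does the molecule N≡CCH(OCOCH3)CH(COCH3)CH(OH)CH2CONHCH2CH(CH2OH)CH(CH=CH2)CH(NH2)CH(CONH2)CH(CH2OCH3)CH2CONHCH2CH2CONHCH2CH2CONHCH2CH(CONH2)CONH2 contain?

1

Working along the chain:
  N≡C: N≡C–: carbon triple-bonded to nitrogen → nitrile.
  CH(OCOCH3): pendant –OC(=O)CH3: an acyloxy group → ester.
  CH(COCH3): pendant –COCH3: carbonyl C bonded to two carbons → ketone.
  CH(OH): –OH on an sp³ carbon → alcohol (secondary).
  CH2CONHCH2: –C(=O)–N– linkage → amide (the N is not an amine).
  CH(CH2OH): pendant –CH2OH on an sp³ backbone C → alcohol.
  CH(CH=CH2): pendant –CH=CH2: C=C double bond → alkene.
  CH(NH2): –NH2 on an sp³ carbon with no adjacent C=O → amine.
  CH(CONH2): pendant –CONH2: carbonyl C bonded to C and N → amide.
  CH(CH2OCH3): pendant –CH2OCH3: C–O–C linkage → ether.
  CH2CONHCH2: –C(=O)–N– linkage → amide (the N is not an amine).
  CH2CONHCH2: –C(=O)–N– linkage → amide (the N is not an amine).
  CH2CONHCH2: –C(=O)–N– linkage → amide (the N is not an amine).
  CH(CONH2): pendant –CONH2: carbonyl C bonded to C and N → amide.
  CONH2: –C(=O)NH2: carbonyl C bonded to C and to N → amide (the N is not a separate amine).
Amine appears at: CH(NH2) → 1.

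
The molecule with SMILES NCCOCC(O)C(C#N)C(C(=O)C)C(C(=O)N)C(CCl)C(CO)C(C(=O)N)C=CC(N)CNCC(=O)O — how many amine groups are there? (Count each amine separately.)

–NH2 on an sp³ carbon with no adjacent C=O → amine.
C–O–C with sp³ carbons on both sides and no adjacent C=O → ether.
–OH on an sp³ carbon → alcohol (secondary).
pendant –C≡N: nitrile.
pendant –COCH3: carbonyl C bonded to two carbons → ketone.
pendant –CONH2: carbonyl C bonded to C and N → amide.
pendant –CH2X: halogen on sp³ carbon → alkyl halide.
pendant –CH2OH on an sp³ backbone C → alcohol.
pendant –CONH2: carbonyl C bonded to C and N → amide.
C=C double bond → alkene.
–NH2 on an sp³ carbon with no adjacent C=O → amine.
C–N–C with sp³ carbons and no adjacent C=O → amine (secondary).
–COOH: carbonyl C bonded to –OH and C → carboxylic acid (the –OH is not a separate alcohol).
Amine appears at: H2NCH2, CH(NH2), CH2NHCH2 → 3.

3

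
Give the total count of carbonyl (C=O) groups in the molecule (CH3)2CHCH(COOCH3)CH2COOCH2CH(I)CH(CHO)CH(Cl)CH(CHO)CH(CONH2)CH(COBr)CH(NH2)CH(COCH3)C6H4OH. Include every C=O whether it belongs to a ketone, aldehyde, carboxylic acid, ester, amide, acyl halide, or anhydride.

CH(COOCH3): ester, 1 C=O (running total 1).
CH2COOCH2: ester, 1 C=O (running total 2).
CH(CHO): aldehyde, 1 C=O (running total 3).
CH(CHO): aldehyde, 1 C=O (running total 4).
CH(CONH2): amide, 1 C=O (running total 5).
CH(COBr): acyl halide, 1 C=O (running total 6).
CH(COCH3): ketone, 1 C=O (running total 7).

7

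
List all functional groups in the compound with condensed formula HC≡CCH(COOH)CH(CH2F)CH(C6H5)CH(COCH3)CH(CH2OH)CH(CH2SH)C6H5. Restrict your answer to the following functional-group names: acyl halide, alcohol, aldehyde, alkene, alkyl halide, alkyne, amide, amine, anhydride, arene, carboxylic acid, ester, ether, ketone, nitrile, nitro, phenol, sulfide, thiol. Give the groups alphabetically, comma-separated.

alcohol, alkyl halide, alkyne, arene, carboxylic acid, ketone, thiol

C≡C triple bond → alkyne.
pendant –COOH: carbonyl C bonded to C and –OH → carboxylic acid.
pendant –CH2X: halogen on sp³ carbon → alkyl halide.
pendant –C6H5: benzene ring → arene.
pendant –COCH3: carbonyl C bonded to two carbons → ketone.
pendant –CH2OH on an sp³ backbone C → alcohol.
pendant –CH2SH → thiol.
–C6H5 phenyl ring → arene.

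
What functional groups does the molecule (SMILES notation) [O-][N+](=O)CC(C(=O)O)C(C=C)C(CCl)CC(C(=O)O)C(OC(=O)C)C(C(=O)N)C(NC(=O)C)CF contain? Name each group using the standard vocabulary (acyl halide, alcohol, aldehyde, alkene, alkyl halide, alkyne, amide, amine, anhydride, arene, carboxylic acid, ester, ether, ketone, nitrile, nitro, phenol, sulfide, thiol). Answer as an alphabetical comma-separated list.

Taking each segment in turn:
  O2NCH2: –NO2 on carbon → nitro group.
  CH(COOH): pendant –COOH: carbonyl C bonded to C and –OH → carboxylic acid.
  CH(CH=CH2): pendant –CH=CH2: C=C double bond → alkene.
  CH(CH2Cl): pendant –CH2X: halogen on sp³ carbon → alkyl halide.
  CH(COOH): pendant –COOH: carbonyl C bonded to C and –OH → carboxylic acid.
  CH(OCOCH3): pendant –OC(=O)CH3: an acyloxy group → ester.
  CH(CONH2): pendant –CONH2: carbonyl C bonded to C and N → amide.
  CH(NHCOCH3): pendant –NHC(=O)CH3: N bonded to a carbonyl → amide (not amine).
  CH2F: halogen on an sp³ carbon → alkyl halide.

alkene, alkyl halide, amide, carboxylic acid, ester, nitro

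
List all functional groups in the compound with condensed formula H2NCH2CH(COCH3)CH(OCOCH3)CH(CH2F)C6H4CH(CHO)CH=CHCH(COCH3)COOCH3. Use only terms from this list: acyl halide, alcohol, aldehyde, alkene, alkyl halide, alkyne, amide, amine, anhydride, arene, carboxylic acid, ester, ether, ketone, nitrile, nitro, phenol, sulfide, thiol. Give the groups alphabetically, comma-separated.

aldehyde, alkene, alkyl halide, amine, arene, ester, ketone

Taking each segment in turn:
  H2NCH2: –NH2 on an sp³ carbon with no adjacent C=O → amine.
  CH(COCH3): pendant –COCH3: carbonyl C bonded to two carbons → ketone.
  CH(OCOCH3): pendant –OC(=O)CH3: an acyloxy group → ester.
  CH(CH2F): pendant –CH2X: halogen on sp³ carbon → alkyl halide.
  C6H4: para-disubstituted benzene ring → arene.
  CH(CHO): pendant –CHO: carbonyl C bonded to C and H → aldehyde.
  CH=CH: C=C double bond → alkene.
  CH(COCH3): pendant –COCH3: carbonyl C bonded to two carbons → ketone.
  COOCH3: –C(=O)OCH3: carbonyl C bonded to C and to –OCH3 → ester (not ketone + ether).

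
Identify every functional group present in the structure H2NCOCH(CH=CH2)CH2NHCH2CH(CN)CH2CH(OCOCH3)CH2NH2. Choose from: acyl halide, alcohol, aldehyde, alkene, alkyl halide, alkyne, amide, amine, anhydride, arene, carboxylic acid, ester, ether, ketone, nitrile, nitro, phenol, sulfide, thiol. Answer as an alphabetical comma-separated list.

Reading the structure from left to right:
  H2NCO: –C(=O)NH2: carbonyl C bonded to C and to N → amide (the N is not a separate amine).
  CH(CH=CH2): pendant –CH=CH2: C=C double bond → alkene.
  CH2NHCH2: C–N–C with sp³ carbons and no adjacent C=O → amine (secondary).
  CH(CN): pendant –C≡N: nitrile.
  CH(OCOCH3): pendant –OC(=O)CH3: an acyloxy group → ester.
  CH2NH2: –NH2 on an sp³ carbon with no adjacent C=O → amine.

alkene, amide, amine, ester, nitrile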